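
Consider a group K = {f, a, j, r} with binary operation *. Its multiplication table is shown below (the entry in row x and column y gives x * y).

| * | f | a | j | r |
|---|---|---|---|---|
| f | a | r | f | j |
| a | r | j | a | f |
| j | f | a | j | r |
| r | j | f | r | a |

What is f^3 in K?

f^1 = f
f^2 = f * f = a
f^3 = a * f = r

r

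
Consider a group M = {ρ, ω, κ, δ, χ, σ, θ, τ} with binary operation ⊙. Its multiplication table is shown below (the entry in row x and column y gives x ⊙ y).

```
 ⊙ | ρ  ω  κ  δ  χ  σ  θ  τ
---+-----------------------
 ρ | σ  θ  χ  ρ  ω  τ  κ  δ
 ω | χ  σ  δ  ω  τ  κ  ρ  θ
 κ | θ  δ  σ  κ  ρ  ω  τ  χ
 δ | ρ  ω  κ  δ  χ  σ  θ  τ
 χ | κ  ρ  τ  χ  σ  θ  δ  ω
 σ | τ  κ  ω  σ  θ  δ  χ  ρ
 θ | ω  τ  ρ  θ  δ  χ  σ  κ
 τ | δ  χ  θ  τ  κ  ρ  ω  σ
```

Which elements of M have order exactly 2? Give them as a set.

{σ}

Identity is δ. Compute the order of each non-identity element by repeated multiplication:
  ρ: ρ → σ → τ → δ  (order 4)
  ω: ω → σ → κ → δ  (order 4)
  κ: κ → σ → ω → δ  (order 4)
  χ: χ → σ → θ → δ  (order 4)
  σ: σ → δ  (order 2)
  θ: θ → σ → χ → δ  (order 4)
  τ: τ → σ → ρ → δ  (order 4)
Elements of order 2: {σ}.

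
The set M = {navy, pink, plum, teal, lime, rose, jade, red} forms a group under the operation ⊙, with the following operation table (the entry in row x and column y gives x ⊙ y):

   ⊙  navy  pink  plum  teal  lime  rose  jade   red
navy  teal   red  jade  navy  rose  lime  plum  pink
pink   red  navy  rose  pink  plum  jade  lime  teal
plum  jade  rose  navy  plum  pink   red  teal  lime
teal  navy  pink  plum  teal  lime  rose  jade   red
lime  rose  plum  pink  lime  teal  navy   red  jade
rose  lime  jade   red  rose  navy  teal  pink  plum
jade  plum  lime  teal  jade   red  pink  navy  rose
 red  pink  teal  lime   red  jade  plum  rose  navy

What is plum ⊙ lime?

pink

Read row plum, column lime: plum ⊙ lime = pink.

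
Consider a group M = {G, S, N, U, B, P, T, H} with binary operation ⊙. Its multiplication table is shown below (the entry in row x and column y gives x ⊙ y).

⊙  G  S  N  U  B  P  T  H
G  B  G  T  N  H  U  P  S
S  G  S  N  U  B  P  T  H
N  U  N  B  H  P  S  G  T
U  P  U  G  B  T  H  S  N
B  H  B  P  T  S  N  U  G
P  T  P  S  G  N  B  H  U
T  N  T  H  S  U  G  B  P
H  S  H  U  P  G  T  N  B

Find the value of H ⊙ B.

G

Read row H, column B: H ⊙ B = G.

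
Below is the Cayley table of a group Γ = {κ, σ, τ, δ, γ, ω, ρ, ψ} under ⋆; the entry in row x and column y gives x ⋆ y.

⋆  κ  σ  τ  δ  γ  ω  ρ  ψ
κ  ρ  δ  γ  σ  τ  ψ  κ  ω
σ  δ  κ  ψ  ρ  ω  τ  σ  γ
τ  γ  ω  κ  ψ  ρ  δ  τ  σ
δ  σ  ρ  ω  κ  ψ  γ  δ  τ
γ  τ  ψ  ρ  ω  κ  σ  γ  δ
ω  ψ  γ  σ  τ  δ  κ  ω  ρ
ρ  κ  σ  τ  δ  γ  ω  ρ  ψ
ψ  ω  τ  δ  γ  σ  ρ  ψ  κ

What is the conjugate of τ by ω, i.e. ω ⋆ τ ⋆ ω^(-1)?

γ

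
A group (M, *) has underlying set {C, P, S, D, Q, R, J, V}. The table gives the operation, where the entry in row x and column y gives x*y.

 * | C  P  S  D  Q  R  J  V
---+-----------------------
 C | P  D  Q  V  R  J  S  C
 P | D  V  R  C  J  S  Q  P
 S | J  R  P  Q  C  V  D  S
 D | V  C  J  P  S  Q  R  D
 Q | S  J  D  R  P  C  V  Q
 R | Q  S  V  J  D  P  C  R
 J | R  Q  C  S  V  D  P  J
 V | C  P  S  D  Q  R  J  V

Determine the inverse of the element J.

First locate the identity: row V matches the header, so V is the identity.
Scan row J for V: J*Q = V. Hence J^(-1) = Q.
(Structurally, M here is isomorphic to the quaternion group Q_8.)

Q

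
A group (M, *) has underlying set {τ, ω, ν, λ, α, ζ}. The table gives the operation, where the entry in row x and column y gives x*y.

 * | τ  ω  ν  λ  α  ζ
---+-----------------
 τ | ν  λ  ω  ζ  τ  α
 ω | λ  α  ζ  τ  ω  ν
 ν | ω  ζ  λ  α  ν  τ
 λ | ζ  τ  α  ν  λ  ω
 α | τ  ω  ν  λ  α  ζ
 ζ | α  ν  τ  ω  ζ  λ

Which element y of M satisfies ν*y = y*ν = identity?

First locate the identity: row α matches the header, so α is the identity.
Scan row ν for α: ν*λ = α. Hence ν^(-1) = λ.
(Structurally, M here is isomorphic to the cyclic group Z_6.)

λ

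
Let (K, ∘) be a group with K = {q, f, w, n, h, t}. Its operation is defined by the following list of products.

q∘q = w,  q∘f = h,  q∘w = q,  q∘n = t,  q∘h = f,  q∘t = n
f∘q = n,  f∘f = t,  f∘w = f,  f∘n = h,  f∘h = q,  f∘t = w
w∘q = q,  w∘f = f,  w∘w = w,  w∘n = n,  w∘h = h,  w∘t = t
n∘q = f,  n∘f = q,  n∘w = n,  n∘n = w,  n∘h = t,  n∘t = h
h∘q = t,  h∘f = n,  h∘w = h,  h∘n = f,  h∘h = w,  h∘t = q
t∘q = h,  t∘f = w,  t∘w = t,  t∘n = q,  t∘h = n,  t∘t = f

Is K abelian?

No

f ∘ n = h but n ∘ f = q.
Since f and n do not commute, K is not abelian.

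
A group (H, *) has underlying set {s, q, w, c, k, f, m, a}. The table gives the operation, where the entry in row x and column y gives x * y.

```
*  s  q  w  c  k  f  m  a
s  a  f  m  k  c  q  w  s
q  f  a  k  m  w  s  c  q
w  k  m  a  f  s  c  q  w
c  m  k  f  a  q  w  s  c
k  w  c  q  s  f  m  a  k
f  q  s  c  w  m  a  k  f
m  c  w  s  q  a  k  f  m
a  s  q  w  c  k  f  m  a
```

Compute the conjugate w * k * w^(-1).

The identity is a. In row w, the entry a sits in column w, so w^(-1) = w.
w * k = s
s * w = m

m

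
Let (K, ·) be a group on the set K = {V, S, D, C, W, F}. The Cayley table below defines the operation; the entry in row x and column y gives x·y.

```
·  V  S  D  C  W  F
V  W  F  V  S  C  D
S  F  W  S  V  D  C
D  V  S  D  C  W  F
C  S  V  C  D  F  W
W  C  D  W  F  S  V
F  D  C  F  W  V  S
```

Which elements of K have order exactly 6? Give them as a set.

{F, V}

Identity is D. Compute the order of each non-identity element by repeated multiplication:
  V: V → W → C → S → F → D  (order 6)
  S: S → W → D  (order 3)
  C: C → D  (order 2)
  W: W → S → D  (order 3)
  F: F → S → C → W → V → D  (order 6)
Elements of order 6: {F, V}.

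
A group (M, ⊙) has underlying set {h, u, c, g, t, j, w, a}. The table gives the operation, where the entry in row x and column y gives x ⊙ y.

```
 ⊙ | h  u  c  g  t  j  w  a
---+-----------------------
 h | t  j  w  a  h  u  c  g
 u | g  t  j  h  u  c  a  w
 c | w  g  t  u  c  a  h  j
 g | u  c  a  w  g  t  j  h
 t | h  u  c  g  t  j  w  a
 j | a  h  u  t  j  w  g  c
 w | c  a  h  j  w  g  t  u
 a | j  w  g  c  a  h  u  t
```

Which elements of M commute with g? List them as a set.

{g, j, t, w}

Compare row g with column g entry by entry.
w ⊙ g = j = g ⊙ w, so w commutes with g.
h ⊙ g = a but g ⊙ h = u, so h does not.
Collecting the elements that commute with g: C(g) = {g, j, t, w}.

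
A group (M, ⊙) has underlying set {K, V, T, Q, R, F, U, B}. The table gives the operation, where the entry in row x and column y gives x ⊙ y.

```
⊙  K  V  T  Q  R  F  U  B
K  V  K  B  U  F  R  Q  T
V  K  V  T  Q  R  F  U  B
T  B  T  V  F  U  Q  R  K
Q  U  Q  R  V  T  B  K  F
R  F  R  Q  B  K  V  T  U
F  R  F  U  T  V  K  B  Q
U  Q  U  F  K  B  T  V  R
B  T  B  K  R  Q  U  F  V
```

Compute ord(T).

The identity element is V (its row matches the header).
T^1 = T
T^2 = T ⊙ T = V
The first power of T equal to the identity is T^2, so ord(T) = 2.

2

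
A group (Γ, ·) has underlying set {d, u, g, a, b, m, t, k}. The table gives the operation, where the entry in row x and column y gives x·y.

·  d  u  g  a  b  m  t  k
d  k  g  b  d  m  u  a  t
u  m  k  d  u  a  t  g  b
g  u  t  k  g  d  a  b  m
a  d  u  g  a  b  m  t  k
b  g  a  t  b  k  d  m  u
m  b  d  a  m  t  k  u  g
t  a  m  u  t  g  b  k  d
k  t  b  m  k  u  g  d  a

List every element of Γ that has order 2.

{k}

Identity is a. Compute the order of each non-identity element by repeated multiplication:
  d: d → k → t → a  (order 4)
  u: u → k → b → a  (order 4)
  g: g → k → m → a  (order 4)
  b: b → k → u → a  (order 4)
  m: m → k → g → a  (order 4)
  t: t → k → d → a  (order 4)
  k: k → a  (order 2)
Elements of order 2: {k}.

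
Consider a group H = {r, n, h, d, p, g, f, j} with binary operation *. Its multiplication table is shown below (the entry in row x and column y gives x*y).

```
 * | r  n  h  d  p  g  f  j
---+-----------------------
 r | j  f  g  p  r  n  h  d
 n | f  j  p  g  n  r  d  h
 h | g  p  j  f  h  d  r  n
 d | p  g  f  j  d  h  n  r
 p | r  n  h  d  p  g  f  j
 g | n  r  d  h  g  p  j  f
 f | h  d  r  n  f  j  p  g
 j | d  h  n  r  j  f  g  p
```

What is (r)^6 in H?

j

r^1 = r
r^2 = r*r = j
r^3 = j*r = d
r^4 = d*r = p
r^5 = p*r = r
r^6 = r*r = j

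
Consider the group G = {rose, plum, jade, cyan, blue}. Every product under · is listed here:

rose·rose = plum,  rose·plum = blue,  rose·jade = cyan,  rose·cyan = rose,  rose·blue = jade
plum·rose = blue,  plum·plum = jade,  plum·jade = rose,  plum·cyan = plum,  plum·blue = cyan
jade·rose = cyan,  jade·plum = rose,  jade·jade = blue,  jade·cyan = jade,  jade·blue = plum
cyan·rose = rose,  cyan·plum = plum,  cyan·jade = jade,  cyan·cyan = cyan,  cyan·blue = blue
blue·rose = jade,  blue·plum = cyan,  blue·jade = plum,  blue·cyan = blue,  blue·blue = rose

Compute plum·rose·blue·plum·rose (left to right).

jade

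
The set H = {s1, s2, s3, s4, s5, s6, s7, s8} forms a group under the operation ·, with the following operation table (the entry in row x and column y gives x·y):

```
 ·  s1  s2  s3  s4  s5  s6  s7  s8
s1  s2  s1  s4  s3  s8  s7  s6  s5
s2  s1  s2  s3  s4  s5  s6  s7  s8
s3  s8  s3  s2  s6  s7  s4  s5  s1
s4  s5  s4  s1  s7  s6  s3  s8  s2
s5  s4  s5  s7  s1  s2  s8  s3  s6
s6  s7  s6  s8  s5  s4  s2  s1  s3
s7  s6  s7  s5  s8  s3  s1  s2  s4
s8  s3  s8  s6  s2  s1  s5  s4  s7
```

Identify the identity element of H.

The identity e satisfies e·x = x for all x, so its row in the table reproduces the column headers.
Row s2 reads: s1, s2, s3, s4, s5, s6, s7, s8 — exactly the header order. So s2 is the identity.

s2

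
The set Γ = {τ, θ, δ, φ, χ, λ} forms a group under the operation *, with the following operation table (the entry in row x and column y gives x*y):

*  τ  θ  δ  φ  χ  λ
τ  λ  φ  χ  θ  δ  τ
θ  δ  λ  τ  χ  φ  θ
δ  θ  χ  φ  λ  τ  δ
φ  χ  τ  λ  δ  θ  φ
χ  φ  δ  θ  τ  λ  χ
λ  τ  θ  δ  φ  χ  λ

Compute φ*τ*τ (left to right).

φ*τ = χ
χ*τ = φ

φ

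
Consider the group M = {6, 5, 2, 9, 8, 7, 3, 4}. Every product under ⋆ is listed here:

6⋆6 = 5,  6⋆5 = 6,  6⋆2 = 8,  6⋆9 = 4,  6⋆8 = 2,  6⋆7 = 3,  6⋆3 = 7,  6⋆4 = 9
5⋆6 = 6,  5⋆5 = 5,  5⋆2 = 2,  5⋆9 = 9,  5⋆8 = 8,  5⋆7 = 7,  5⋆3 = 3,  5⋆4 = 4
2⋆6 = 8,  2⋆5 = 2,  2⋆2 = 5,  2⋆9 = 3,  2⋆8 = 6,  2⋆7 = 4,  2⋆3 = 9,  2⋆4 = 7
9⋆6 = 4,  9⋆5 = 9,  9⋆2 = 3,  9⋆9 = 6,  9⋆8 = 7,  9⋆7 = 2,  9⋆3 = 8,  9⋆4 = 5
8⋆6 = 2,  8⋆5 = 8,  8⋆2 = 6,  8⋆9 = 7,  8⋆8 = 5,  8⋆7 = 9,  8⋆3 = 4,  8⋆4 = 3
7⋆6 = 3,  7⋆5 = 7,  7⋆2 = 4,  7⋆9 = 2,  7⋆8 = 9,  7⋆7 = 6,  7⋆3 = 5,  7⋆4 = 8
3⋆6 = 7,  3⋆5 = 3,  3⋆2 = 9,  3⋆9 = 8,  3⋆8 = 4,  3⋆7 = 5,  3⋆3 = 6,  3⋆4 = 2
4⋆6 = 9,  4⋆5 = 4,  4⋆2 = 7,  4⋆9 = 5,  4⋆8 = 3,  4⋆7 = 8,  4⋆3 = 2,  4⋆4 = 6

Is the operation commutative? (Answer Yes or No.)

Yes

Check whether the table is symmetric across its main diagonal.
Every entry (row x, col y) equals the entry (row y, col x), so M is abelian.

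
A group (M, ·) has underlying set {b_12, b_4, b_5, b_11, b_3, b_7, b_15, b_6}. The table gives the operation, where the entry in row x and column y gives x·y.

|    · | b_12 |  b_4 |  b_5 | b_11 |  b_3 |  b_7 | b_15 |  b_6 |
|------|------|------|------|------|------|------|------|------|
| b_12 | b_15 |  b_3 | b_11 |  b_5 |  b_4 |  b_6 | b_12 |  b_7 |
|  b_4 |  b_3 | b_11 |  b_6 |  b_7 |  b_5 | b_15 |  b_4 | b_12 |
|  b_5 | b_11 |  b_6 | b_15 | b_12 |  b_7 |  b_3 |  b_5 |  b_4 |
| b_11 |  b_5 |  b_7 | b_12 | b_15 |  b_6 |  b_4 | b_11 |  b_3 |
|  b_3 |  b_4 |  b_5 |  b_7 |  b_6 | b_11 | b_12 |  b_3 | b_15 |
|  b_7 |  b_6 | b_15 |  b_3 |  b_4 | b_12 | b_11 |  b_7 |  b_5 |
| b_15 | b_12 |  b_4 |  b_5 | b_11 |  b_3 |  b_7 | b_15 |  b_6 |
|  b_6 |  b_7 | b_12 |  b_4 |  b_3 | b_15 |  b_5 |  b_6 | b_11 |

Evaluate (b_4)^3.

b_4^1 = b_4
b_4^2 = b_4·b_4 = b_11
b_4^3 = b_11·b_4 = b_7

b_7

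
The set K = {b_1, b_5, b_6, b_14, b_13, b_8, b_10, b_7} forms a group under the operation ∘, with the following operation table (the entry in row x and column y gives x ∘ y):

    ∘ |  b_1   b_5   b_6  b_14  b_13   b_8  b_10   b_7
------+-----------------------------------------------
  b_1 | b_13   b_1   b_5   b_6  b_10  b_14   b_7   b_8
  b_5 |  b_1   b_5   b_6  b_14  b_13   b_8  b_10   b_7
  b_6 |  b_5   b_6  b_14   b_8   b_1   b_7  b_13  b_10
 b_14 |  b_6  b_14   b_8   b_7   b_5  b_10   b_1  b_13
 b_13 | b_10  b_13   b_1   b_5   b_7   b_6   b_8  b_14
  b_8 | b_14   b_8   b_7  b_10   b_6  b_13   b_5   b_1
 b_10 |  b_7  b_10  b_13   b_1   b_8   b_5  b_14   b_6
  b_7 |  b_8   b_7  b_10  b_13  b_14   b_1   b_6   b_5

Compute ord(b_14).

The identity element is b_5 (its row matches the header).
b_14^1 = b_14
b_14^2 = b_14 ∘ b_14 = b_7
b_14^3 = b_7 ∘ b_14 = b_13
b_14^4 = b_13 ∘ b_14 = b_5
The first power of b_14 equal to the identity is b_14^4, so ord(b_14) = 4.

4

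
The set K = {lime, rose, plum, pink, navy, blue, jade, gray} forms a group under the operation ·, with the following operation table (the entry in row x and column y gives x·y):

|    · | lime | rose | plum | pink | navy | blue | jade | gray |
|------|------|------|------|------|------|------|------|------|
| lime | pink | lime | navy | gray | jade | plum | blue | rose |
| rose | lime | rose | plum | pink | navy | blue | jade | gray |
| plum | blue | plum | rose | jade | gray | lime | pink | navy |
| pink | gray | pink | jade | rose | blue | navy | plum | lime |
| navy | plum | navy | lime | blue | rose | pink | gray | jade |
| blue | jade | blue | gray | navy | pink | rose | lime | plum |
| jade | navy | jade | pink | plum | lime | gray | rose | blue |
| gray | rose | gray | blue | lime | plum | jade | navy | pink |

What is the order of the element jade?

2

The identity element is rose (its row matches the header).
jade^1 = jade
jade^2 = jade·jade = rose
The first power of jade equal to the identity is jade^2, so ord(jade) = 2.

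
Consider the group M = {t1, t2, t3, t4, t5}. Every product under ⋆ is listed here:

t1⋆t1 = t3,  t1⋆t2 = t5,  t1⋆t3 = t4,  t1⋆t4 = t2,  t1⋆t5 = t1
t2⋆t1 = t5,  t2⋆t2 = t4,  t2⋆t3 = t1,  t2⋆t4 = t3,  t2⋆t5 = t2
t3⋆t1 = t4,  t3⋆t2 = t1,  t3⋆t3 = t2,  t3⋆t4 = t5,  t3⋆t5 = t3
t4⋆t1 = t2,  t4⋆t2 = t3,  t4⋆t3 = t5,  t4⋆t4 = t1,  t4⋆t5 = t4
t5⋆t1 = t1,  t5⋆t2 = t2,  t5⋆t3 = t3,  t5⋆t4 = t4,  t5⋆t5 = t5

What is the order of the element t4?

The identity element is t5 (its row matches the header).
t4^1 = t4
t4^2 = t4 ⋆ t4 = t1
t4^3 = t1 ⋆ t4 = t2
t4^4 = t2 ⋆ t4 = t3
t4^5 = t3 ⋆ t4 = t5
The first power of t4 equal to the identity is t4^5, so ord(t4) = 5.

5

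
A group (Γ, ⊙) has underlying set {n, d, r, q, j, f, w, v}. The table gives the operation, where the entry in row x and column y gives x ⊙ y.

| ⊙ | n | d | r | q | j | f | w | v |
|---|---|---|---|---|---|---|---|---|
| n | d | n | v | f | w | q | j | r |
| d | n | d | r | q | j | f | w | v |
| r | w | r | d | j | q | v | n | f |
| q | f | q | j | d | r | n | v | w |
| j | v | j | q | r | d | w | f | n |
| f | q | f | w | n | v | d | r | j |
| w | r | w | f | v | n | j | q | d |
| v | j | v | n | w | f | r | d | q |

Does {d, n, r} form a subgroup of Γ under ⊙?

n ⊙ r = v, which is not in {d, n, r}.
The subset is not closed under ⊙, so it is not a subgroup.

No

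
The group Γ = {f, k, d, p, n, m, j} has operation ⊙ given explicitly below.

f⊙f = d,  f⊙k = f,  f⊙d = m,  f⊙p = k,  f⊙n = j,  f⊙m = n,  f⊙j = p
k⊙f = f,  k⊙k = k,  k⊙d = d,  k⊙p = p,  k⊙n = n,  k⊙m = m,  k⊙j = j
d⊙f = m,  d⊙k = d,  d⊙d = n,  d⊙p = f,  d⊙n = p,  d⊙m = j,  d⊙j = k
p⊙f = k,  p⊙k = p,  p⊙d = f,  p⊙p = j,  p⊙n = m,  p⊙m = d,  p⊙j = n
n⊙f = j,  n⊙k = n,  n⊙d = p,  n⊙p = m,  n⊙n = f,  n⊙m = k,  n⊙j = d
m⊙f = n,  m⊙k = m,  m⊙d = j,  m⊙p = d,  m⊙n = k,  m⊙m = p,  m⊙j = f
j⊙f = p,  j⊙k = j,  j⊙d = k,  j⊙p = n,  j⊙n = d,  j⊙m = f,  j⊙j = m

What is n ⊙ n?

Read row n, column n: n ⊙ n = f.

f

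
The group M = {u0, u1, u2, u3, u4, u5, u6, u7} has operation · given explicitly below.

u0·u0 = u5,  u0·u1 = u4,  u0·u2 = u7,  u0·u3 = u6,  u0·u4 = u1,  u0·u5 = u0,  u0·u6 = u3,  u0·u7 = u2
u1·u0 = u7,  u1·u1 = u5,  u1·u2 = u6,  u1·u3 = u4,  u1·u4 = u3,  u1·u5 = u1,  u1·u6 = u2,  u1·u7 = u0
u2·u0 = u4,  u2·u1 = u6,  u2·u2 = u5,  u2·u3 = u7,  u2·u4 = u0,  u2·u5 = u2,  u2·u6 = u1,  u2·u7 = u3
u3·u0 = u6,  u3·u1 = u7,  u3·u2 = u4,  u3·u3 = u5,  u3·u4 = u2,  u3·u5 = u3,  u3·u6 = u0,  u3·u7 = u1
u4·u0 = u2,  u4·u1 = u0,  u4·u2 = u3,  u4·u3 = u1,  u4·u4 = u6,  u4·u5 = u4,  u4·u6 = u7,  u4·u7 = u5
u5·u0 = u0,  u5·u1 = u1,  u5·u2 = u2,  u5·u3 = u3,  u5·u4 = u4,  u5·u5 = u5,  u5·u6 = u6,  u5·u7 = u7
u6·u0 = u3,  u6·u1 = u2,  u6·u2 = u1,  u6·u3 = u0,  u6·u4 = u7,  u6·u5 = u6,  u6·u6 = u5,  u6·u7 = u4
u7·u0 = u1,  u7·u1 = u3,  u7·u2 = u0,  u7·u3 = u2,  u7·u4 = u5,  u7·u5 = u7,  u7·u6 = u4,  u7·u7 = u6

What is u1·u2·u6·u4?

u4

u1·u2 = u6
u6·u6 = u5
u5·u4 = u4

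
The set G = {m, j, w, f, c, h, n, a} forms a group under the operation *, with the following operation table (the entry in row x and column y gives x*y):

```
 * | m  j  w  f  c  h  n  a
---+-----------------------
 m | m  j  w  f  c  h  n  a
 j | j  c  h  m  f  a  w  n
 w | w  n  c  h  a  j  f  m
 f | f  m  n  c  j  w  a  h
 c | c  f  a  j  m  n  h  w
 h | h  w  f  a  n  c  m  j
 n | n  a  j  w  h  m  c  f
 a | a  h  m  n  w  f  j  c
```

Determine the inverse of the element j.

First locate the identity: row m matches the header, so m is the identity.
Scan row j for m: j*f = m. Hence j^(-1) = f.

f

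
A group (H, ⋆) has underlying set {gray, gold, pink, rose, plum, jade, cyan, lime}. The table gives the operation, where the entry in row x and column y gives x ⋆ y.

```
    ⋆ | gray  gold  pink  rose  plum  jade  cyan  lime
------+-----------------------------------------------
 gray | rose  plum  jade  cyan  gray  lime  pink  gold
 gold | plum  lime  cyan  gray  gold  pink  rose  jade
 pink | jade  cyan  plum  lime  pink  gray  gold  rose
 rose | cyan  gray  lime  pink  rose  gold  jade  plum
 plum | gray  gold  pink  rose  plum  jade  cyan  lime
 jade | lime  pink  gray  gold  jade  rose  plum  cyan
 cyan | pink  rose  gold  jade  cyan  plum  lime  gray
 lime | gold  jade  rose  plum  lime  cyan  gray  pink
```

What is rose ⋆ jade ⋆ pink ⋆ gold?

rose

rose ⋆ jade = gold
gold ⋆ pink = cyan
cyan ⋆ gold = rose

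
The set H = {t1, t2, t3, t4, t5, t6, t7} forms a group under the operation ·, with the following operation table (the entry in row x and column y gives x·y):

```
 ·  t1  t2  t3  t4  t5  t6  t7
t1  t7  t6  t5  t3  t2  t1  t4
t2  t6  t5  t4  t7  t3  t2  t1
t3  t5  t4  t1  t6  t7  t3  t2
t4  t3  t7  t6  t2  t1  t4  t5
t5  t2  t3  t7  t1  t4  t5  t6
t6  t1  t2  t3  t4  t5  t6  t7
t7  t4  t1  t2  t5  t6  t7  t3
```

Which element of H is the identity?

The identity e satisfies e·x = x for all x, so its row in the table reproduces the column headers.
Row t6 reads: t1, t2, t3, t4, t5, t6, t7 — exactly the header order. So t6 is the identity.

t6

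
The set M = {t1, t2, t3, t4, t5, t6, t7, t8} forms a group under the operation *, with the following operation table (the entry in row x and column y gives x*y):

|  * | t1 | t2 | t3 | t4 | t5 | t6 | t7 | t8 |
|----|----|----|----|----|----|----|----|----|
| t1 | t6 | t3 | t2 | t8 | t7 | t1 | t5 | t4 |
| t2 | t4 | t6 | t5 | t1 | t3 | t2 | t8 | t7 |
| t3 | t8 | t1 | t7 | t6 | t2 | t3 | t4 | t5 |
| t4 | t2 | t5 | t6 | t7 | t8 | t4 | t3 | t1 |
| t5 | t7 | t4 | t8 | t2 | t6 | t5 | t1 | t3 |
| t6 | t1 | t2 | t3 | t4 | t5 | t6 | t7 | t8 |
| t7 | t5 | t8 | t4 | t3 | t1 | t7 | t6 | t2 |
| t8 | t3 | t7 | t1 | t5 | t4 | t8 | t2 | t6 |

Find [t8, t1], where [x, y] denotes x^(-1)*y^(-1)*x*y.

t7

Identity is t6; from the table t8^(-1) = t8 and t1^(-1) = t1.
t8*t1 = t3
t3*t8 = t5
t5*t1 = t7
(Structurally, M here is isomorphic to the dihedral group D_4.)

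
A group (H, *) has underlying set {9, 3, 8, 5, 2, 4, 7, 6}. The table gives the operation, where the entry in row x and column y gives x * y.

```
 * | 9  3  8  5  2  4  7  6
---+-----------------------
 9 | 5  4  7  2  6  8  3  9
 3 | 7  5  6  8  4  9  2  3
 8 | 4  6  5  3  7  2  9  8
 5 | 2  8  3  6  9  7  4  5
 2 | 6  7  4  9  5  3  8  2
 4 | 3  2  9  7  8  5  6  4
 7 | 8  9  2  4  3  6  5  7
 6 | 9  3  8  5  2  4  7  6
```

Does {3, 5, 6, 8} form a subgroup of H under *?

{3, 5, 6, 8} contains the identity 6.
Checking products: every product of two elements of {3, 5, 6, 8} (read from the table) lies in {3, 5, 6, 8}, so the set is closed.
In a finite group, a nonempty closed subset is a subgroup. So {3, 5, 6, 8} ≤ H.

Yes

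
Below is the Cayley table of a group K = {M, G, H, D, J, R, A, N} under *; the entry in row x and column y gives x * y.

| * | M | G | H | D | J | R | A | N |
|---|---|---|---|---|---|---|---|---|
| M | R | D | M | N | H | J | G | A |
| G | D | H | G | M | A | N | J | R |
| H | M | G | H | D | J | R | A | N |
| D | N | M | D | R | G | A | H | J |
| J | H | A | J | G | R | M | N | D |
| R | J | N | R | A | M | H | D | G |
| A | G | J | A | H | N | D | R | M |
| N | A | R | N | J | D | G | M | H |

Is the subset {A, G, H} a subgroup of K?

No

A * A = R, which is not in {A, G, H}.
The subset is not closed under *, so it is not a subgroup.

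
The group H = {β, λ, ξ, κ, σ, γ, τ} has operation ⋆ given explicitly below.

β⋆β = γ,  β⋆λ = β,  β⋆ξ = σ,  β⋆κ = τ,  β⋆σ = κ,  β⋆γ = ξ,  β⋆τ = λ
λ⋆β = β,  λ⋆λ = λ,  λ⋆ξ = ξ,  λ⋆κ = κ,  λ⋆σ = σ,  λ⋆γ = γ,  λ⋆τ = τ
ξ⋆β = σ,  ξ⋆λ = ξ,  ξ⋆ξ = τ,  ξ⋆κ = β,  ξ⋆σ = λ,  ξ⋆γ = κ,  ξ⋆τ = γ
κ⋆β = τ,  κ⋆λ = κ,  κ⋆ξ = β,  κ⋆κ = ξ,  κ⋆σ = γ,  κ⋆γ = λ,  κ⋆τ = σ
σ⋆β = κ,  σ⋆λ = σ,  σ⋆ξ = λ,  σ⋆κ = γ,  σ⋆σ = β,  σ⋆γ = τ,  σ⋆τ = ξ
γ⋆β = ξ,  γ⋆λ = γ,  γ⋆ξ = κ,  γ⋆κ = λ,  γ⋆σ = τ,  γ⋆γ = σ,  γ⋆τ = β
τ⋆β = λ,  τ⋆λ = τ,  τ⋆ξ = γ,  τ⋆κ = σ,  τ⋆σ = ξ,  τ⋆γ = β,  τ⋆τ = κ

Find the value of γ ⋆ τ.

Read row γ, column τ: γ ⋆ τ = β.

β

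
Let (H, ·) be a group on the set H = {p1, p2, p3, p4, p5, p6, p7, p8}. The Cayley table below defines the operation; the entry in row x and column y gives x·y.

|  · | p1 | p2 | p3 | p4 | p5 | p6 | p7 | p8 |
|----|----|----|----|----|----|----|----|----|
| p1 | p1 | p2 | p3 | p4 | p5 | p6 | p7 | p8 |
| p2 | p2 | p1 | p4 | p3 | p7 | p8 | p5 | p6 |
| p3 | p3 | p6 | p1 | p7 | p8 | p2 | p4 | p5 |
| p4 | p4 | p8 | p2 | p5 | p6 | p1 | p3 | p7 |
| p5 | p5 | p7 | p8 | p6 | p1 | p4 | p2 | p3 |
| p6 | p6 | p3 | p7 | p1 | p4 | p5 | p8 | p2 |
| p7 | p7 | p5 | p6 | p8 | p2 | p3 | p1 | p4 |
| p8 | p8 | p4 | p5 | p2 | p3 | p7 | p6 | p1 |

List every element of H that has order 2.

Identity is p1. Compute the order of each non-identity element by repeated multiplication:
  p2: p2 → p1  (order 2)
  p3: p3 → p1  (order 2)
  p4: p4 → p5 → p6 → p1  (order 4)
  p5: p5 → p1  (order 2)
  p6: p6 → p5 → p4 → p1  (order 4)
  p7: p7 → p1  (order 2)
  p8: p8 → p1  (order 2)
Elements of order 2: {p2, p3, p5, p7, p8}.

{p2, p3, p5, p7, p8}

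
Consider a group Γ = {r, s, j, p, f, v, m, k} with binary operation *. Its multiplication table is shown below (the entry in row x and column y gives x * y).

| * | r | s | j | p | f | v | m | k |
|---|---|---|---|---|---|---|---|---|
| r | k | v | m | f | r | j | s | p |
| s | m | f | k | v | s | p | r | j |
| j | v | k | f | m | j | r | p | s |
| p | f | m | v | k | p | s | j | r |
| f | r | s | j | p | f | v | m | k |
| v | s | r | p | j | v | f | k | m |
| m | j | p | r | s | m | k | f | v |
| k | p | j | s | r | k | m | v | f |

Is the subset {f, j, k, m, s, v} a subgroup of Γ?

No

m * s = p, which is not in {f, j, k, m, s, v}.
The subset is not closed under *, so it is not a subgroup.
(Structurally, Γ here is isomorphic to the dihedral group D_4.)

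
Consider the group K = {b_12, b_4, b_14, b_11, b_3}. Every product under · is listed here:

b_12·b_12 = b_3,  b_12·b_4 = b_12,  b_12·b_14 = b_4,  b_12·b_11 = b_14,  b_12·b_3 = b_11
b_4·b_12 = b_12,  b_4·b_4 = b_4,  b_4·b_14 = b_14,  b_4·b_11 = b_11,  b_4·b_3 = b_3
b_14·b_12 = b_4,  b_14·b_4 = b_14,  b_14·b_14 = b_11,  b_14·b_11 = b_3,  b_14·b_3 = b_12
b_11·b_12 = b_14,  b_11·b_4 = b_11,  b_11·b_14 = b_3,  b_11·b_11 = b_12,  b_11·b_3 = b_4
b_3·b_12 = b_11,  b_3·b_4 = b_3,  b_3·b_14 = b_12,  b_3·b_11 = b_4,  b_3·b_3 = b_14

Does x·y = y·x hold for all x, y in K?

Check whether the table is symmetric across its main diagonal.
Every entry (row x, col y) equals the entry (row y, col x), so K is abelian.

Yes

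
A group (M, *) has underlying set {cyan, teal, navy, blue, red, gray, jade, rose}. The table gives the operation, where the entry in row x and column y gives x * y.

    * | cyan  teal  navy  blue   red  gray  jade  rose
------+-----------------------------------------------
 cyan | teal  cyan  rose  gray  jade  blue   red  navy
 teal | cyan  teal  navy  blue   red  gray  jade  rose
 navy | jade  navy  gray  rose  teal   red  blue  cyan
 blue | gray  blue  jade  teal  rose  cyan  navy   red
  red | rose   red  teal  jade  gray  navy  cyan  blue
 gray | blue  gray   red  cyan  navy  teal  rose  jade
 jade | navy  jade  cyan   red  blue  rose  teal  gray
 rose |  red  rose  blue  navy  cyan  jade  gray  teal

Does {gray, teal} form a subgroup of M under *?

{gray, teal} contains the identity teal.
Checking products: every product of two elements of {gray, teal} (read from the table) lies in {gray, teal}, so the set is closed.
In a finite group, a nonempty closed subset is a subgroup. So {gray, teal} ≤ M.

Yes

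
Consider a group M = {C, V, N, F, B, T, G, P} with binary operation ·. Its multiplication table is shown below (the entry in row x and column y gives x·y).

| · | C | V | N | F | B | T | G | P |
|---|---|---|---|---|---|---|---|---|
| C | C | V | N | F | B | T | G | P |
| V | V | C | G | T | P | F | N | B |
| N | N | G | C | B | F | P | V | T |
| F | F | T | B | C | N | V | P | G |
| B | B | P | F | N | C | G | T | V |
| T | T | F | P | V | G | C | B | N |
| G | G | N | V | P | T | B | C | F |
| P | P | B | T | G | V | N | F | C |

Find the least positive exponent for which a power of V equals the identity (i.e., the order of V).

2

The identity element is C (its row matches the header).
V^1 = V
V^2 = V·V = C
The first power of V equal to the identity is V^2, so ord(V) = 2.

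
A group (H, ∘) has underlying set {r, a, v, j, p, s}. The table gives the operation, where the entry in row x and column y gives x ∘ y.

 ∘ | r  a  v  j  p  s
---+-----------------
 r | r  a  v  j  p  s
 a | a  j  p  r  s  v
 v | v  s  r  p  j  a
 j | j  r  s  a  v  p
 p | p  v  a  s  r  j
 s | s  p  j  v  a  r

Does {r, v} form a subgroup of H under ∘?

{r, v} contains the identity r.
Checking products: every product of two elements of {r, v} (read from the table) lies in {r, v}, so the set is closed.
In a finite group, a nonempty closed subset is a subgroup. So {r, v} ≤ H.
(Structurally, H here is isomorphic to the symmetric group S_3.)

Yes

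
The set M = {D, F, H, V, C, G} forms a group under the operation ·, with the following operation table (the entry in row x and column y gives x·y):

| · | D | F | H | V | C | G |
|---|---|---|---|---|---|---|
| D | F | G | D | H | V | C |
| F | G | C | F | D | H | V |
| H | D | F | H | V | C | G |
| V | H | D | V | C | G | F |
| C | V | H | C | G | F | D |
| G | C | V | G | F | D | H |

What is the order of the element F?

3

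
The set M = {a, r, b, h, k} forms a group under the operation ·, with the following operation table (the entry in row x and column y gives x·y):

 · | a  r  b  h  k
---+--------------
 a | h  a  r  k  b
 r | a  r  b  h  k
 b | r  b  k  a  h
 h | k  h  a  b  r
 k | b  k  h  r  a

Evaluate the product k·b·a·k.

a

k·b = h
h·a = k
k·k = a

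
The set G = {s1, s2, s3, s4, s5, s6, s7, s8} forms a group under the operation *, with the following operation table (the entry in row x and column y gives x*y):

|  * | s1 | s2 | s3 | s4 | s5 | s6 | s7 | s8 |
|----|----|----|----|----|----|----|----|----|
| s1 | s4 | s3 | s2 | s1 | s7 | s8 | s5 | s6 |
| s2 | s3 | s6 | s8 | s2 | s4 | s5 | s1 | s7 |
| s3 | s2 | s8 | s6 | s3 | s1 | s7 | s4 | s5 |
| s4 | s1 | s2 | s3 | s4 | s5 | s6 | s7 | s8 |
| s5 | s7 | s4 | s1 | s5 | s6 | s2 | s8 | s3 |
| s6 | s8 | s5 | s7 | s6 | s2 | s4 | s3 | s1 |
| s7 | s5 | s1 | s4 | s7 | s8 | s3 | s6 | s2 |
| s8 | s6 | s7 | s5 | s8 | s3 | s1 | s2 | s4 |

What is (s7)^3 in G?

s3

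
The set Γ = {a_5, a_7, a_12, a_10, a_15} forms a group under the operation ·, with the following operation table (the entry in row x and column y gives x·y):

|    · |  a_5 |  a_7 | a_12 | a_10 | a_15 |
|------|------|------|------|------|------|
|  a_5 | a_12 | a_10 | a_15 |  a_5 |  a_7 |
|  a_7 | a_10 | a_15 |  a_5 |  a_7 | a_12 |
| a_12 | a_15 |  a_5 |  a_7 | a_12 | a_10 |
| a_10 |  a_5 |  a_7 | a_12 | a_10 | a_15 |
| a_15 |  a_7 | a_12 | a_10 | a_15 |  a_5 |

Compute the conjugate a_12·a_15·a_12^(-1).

a_15

The identity is a_10. In row a_12, the entry a_10 sits in column a_15, so a_12^(-1) = a_15.
a_12·a_15 = a_10
a_10·a_15 = a_15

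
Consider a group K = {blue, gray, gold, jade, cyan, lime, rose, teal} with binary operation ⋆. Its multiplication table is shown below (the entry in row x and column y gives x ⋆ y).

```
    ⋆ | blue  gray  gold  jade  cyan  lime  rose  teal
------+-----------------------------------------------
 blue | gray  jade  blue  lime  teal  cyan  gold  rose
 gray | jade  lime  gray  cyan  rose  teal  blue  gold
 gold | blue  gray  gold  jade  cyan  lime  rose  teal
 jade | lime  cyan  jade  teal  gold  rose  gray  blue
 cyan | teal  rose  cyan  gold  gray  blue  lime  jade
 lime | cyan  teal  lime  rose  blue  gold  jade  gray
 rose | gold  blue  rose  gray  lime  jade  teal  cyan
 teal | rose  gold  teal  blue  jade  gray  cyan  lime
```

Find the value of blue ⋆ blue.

Read row blue, column blue: blue ⋆ blue = gray.

gray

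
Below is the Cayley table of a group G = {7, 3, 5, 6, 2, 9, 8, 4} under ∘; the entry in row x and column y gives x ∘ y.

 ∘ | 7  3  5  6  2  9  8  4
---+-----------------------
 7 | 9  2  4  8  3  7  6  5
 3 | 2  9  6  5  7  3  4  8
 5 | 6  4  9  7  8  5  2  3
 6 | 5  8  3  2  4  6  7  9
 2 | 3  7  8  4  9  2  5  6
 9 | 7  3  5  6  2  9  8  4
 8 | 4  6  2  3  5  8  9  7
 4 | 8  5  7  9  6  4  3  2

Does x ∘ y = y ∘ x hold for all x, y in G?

No

4 ∘ 3 = 5 but 3 ∘ 4 = 8.
Since 4 and 3 do not commute, G is not abelian.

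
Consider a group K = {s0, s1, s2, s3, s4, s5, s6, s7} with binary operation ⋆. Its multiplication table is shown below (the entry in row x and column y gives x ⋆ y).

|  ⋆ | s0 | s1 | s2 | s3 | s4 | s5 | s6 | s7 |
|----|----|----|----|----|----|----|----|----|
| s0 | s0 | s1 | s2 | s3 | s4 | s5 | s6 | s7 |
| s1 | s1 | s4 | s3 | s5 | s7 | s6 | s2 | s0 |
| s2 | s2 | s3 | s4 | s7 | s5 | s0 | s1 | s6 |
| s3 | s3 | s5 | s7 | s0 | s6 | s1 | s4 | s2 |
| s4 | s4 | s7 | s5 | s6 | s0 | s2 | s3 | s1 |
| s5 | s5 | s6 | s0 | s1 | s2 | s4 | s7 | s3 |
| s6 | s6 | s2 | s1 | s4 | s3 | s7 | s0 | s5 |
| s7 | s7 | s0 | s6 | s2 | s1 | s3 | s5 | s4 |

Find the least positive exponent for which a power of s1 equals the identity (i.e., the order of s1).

The identity element is s0 (its row matches the header).
s1^1 = s1
s1^2 = s1 ⋆ s1 = s4
s1^3 = s4 ⋆ s1 = s7
s1^4 = s7 ⋆ s1 = s0
The first power of s1 equal to the identity is s1^4, so ord(s1) = 4.

4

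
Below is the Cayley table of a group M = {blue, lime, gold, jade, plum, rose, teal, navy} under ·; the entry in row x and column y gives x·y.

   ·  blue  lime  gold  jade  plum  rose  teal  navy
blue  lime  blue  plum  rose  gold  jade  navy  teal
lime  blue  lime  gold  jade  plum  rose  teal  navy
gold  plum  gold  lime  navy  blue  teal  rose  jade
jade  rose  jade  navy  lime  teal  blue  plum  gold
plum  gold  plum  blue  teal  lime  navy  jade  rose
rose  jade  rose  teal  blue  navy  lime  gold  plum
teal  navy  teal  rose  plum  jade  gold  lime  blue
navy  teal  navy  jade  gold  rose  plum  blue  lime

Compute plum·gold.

blue

Read row plum, column gold: plum·gold = blue.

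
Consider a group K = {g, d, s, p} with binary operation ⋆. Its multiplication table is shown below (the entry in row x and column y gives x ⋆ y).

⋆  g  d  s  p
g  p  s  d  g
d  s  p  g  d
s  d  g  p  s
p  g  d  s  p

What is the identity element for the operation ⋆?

p

The identity e satisfies e ⋆ x = x for all x, so its row in the table reproduces the column headers.
Row p reads: g, d, s, p — exactly the header order. So p is the identity.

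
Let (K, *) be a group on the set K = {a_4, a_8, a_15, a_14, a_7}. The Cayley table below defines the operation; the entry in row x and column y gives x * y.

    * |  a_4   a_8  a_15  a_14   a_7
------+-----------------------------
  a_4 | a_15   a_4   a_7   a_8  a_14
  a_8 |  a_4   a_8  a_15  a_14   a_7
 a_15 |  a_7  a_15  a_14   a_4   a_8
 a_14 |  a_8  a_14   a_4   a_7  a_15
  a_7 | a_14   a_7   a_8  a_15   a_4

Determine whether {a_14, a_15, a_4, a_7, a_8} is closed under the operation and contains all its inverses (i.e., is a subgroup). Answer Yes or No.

Yes

{a_14, a_15, a_4, a_7, a_8} contains the identity a_8.
Checking products: every product of two elements of {a_14, a_15, a_4, a_7, a_8} (read from the table) lies in {a_14, a_15, a_4, a_7, a_8}, so the set is closed.
In a finite group, a nonempty closed subset is a subgroup. So {a_14, a_15, a_4, a_7, a_8} ≤ K.
(Structurally, K here is isomorphic to the cyclic group Z_5.)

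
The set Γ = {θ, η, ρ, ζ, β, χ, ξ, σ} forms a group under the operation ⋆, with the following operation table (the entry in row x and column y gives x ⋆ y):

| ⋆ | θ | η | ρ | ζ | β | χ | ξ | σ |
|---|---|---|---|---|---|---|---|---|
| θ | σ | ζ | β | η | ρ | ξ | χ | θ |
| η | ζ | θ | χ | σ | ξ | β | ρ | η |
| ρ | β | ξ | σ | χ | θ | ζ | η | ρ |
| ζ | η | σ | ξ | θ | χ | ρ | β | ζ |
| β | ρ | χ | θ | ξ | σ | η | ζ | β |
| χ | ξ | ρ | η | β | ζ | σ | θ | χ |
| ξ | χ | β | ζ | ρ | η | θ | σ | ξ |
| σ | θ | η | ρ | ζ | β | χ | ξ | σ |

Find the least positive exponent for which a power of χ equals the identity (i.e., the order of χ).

2

The identity element is σ (its row matches the header).
χ^1 = χ
χ^2 = χ ⋆ χ = σ
The first power of χ equal to the identity is χ^2, so ord(χ) = 2.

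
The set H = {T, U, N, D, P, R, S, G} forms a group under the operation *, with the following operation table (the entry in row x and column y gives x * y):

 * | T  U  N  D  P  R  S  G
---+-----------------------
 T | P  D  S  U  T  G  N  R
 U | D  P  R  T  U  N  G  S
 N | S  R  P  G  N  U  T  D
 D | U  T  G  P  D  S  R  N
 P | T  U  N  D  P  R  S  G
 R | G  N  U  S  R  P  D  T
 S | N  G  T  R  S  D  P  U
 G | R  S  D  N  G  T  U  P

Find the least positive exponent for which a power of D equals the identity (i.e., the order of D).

The identity element is P (its row matches the header).
D^1 = D
D^2 = D * D = P
The first power of D equal to the identity is D^2, so ord(D) = 2.
(Structurally, H here is isomorphic to the elementary abelian group (Z_2)^3.)

2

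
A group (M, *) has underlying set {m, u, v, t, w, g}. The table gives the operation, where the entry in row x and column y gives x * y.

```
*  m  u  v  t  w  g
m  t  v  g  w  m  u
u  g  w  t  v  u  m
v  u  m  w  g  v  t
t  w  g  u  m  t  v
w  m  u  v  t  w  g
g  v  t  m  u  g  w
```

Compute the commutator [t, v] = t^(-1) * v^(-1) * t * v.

t

Identity is w; from the table t^(-1) = m and v^(-1) = v.
m * v = g
g * t = u
u * v = t
(Structurally, M here is isomorphic to the symmetric group S_3.)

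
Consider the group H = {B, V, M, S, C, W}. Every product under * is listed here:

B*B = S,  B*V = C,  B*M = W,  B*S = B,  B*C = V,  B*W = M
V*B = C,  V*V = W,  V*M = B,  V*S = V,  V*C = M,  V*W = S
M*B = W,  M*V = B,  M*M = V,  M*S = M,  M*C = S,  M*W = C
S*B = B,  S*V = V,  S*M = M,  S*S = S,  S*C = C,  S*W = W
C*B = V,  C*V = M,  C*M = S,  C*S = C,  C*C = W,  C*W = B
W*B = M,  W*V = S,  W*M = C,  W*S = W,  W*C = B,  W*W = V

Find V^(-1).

First locate the identity: row S matches the header, so S is the identity.
Scan row V for S: V * W = S. Hence V^(-1) = W.

W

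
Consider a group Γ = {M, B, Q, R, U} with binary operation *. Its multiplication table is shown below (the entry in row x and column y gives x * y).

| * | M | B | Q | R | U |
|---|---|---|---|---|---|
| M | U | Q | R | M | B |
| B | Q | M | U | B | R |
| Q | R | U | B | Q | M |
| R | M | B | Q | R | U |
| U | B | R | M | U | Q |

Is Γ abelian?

Yes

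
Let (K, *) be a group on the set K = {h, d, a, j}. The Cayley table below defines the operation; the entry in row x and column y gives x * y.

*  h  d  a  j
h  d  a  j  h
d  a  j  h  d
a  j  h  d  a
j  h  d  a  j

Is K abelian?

Check whether the table is symmetric across its main diagonal.
Every entry (row x, col y) equals the entry (row y, col x), so K is abelian.

Yes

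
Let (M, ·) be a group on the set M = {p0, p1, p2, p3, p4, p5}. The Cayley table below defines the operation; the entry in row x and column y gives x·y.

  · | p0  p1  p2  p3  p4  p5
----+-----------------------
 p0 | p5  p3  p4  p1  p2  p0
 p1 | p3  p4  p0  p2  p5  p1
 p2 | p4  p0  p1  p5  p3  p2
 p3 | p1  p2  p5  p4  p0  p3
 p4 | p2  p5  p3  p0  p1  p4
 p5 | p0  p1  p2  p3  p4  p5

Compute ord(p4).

The identity element is p5 (its row matches the header).
p4^1 = p4
p4^2 = p4·p4 = p1
p4^3 = p1·p4 = p5
The first power of p4 equal to the identity is p4^3, so ord(p4) = 3.
(Structurally, M here is isomorphic to the cyclic group Z_6.)

3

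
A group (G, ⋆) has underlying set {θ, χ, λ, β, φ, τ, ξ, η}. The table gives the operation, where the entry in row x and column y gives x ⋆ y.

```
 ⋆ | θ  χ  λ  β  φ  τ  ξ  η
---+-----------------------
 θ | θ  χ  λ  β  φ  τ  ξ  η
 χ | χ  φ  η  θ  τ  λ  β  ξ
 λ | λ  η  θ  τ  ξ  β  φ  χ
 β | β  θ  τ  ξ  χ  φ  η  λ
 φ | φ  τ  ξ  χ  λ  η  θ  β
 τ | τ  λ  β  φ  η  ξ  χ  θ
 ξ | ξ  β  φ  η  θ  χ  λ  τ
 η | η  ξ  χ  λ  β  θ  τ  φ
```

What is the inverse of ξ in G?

φ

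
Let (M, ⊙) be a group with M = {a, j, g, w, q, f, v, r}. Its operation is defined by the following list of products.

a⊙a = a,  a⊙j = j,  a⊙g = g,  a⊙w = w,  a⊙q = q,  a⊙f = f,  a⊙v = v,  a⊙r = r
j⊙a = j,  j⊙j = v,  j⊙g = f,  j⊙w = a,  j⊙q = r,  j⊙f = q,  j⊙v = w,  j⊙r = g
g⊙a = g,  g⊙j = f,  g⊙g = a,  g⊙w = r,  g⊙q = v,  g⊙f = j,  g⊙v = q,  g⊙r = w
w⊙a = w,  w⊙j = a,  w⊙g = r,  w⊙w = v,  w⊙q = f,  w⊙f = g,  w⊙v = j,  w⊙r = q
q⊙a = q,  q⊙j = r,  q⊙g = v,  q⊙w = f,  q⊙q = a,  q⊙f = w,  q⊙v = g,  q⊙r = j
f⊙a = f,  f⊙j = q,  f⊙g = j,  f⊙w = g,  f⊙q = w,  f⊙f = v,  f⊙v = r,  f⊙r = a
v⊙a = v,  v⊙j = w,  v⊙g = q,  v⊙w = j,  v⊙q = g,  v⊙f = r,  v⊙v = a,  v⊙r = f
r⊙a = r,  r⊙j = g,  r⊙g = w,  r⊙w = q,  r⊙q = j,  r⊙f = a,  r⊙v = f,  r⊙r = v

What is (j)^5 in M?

j^1 = j
j^2 = j ⊙ j = v
j^3 = v ⊙ j = w
j^4 = w ⊙ j = a
j^5 = a ⊙ j = j

j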